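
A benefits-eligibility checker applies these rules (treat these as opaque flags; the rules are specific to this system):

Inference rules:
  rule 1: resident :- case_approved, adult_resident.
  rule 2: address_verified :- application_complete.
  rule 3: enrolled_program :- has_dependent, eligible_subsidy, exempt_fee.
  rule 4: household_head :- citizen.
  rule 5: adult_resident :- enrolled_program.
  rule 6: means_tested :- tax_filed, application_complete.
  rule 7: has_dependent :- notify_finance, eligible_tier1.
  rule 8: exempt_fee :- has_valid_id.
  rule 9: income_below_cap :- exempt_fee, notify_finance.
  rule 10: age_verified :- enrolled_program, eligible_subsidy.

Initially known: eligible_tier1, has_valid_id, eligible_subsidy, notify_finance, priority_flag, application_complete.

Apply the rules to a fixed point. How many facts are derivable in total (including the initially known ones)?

[1] rule 2 [address_verified :- application_complete.]; rule 7 [has_dependent :- notify_finance, eligible_tier1.]; rule 8 [exempt_fee :- has_valid_id.]. ⇒ new: address_verified, has_dependent, exempt_fee.
[2] rule 3 [enrolled_program :- has_dependent, eligible_subsidy, exempt_fee.]; rule 9 [income_below_cap :- exempt_fee, notify_finance.]. ⇒ new: enrolled_program, income_below_cap.
[3] rule 5 [adult_resident :- enrolled_program.]; rule 10 [age_verified :- enrolled_program, eligible_subsidy.]. ⇒ new: adult_resident, age_verified.
Closure: {address_verified, adult_resident, age_verified, application_complete, eligible_subsidy, eligible_tier1, enrolled_program, exempt_fee, has_dependent, has_valid_id, income_below_cap, notify_finance, priority_flag} — 13 facts.

13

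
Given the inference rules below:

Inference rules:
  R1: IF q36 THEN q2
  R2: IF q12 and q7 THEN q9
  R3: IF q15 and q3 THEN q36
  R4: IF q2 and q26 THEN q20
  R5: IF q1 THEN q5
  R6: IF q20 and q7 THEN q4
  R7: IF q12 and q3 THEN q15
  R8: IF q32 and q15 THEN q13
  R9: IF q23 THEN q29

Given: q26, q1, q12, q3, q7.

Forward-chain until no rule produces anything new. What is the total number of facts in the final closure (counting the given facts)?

12

[1] R2 [IF q12 and q7 THEN q9]; R5 [IF q1 THEN q5]; R7 [IF q12 and q3 THEN q15]. ⇒ new: q9, q5, q15.
[2] R3 [IF q15 and q3 THEN q36]. ⇒ new: q36.
[3] R1 [IF q36 THEN q2]. ⇒ new: q2.
[4] R4 [IF q2 and q26 THEN q20]. ⇒ new: q20.
[5] R6 [IF q20 and q7 THEN q4]. ⇒ new: q4.
Closure: {q1, q12, q15, q2, q20, q26, q3, q36, q4, q5, q7, q9} — 12 facts.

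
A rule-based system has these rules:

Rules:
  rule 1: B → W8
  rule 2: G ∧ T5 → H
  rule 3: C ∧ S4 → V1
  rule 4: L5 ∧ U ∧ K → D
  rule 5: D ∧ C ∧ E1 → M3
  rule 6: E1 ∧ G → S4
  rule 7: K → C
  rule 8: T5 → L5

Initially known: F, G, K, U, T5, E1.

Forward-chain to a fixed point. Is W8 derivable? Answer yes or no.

[1] rule 2 [G ∧ T5 → H]; rule 6 [E1 ∧ G → S4]; rule 7 [K → C]; rule 8 [T5 → L5]. ⇒ new: H, S4, C, L5.
[2] rule 3 [C ∧ S4 → V1]; rule 4 [L5 ∧ U ∧ K → D]. ⇒ new: V1, D.
[3] rule 5 [D ∧ C ∧ E1 → M3]. ⇒ new: M3.
Fixed point reached. W8 is concluded only by rule 1; rule 1 needs B (never derived).

no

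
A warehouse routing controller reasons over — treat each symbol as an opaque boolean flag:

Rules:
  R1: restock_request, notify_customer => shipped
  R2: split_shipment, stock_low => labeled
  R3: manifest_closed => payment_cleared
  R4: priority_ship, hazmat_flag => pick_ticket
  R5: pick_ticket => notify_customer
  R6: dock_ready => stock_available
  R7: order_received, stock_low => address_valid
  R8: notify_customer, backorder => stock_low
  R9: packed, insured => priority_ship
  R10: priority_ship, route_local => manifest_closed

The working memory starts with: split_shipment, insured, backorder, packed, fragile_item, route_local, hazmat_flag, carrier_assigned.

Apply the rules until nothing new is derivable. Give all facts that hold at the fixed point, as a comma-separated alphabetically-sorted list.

backorder, carrier_assigned, fragile_item, hazmat_flag, insured, labeled, manifest_closed, notify_customer, packed, payment_cleared, pick_ticket, priority_ship, route_local, split_shipment, stock_low

[1] R9 [packed, insured => priority_ship]. ⇒ new: priority_ship.
[2] R4 [priority_ship, hazmat_flag => pick_ticket]; R10 [priority_ship, route_local => manifest_closed]. ⇒ new: pick_ticket, manifest_closed.
[3] R3 [manifest_closed => payment_cleared]; R5 [pick_ticket => notify_customer]. ⇒ new: payment_cleared, notify_customer.
[4] R8 [notify_customer, backorder => stock_low]. ⇒ new: stock_low.
[5] R2 [split_shipment, stock_low => labeled]. ⇒ new: labeled.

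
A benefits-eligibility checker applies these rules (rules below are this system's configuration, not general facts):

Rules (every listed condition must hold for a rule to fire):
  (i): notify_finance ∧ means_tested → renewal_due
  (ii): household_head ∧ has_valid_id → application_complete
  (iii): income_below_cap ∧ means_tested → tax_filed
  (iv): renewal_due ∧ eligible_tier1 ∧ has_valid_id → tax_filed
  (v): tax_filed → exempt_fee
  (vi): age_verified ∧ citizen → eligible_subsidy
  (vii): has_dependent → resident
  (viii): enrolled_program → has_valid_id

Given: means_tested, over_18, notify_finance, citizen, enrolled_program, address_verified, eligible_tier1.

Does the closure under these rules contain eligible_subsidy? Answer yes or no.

no

Round 1 fires (i), (viii), giving renewal_due, has_valid_id.
Round 2 fires (iv), giving tax_filed.
Round 3 fires (v), giving exempt_fee.
Fixed point reached. eligible_subsidy is concluded only by (vi); (vi) needs age_verified (never derived).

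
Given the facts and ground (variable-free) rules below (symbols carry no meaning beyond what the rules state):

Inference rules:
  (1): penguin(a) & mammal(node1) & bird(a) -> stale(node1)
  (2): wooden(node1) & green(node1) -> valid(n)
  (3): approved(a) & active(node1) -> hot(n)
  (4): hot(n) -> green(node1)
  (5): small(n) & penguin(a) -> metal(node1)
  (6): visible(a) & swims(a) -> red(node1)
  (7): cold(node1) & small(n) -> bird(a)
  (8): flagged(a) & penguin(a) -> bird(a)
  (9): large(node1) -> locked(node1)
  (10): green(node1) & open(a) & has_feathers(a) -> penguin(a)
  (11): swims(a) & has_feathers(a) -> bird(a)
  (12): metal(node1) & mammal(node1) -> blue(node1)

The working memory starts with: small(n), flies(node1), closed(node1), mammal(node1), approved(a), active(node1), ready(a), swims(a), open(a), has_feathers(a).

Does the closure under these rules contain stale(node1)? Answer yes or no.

yes

[1] (3) [approved(a) & active(node1) -> hot(n)]; (11) [swims(a) & has_feathers(a) -> bird(a)]. ⇒ new: hot(n), bird(a).
[2] (4) [hot(n) -> green(node1)]. ⇒ new: green(node1).
[3] (10) [green(node1) & open(a) & has_feathers(a) -> penguin(a)]. ⇒ new: penguin(a).
[4] (1) [penguin(a) & mammal(node1) & bird(a) -> stale(node1)]; (5) [small(n) & penguin(a) -> metal(node1)]. ⇒ new: stale(node1), metal(node1).
[5] (12) [metal(node1) & mammal(node1) -> blue(node1)]. ⇒ new: blue(node1).
stale(node1) appears in round 4, so it is derivable.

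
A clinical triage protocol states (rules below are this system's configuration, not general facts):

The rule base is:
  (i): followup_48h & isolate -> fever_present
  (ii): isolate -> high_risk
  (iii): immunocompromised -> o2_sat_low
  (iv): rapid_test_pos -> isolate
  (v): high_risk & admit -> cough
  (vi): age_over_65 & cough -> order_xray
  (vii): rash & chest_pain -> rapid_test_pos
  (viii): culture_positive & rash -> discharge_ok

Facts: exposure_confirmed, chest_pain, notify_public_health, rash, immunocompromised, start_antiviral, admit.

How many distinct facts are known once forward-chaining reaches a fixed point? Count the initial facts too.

12

[1] (iii) [immunocompromised -> o2_sat_low]; (vii) [rash & chest_pain -> rapid_test_pos]. ⇒ new: o2_sat_low, rapid_test_pos.
[2] (iv) [rapid_test_pos -> isolate]. ⇒ new: isolate.
[3] (ii) [isolate -> high_risk]. ⇒ new: high_risk.
[4] (v) [high_risk & admit -> cough]. ⇒ new: cough.
Closure: {admit, chest_pain, cough, exposure_confirmed, high_risk, immunocompromised, isolate, notify_public_health, o2_sat_low, rapid_test_pos, rash, start_antiviral} — 12 facts.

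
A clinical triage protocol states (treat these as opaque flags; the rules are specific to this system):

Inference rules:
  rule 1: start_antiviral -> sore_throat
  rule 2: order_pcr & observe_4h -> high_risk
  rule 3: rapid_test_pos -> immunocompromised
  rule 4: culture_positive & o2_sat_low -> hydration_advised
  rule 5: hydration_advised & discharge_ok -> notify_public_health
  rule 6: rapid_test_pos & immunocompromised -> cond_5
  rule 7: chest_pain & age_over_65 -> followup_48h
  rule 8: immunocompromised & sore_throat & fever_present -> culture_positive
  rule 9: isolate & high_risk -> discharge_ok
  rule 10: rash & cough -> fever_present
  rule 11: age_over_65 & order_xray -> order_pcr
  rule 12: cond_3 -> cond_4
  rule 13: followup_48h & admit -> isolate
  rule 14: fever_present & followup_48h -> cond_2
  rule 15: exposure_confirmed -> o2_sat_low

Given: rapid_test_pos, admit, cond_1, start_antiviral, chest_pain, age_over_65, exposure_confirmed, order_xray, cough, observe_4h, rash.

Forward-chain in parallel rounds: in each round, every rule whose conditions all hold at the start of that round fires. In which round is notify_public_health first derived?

4

Round 1: rule 1 [start_antiviral -> sore_throat]; rule 3 [rapid_test_pos -> immunocompromised]; rule 7 [chest_pain & age_over_65 -> followup_48h]; rule 10 [rash & cough -> fever_present]; rule 11 [age_over_65 & order_xray -> order_pcr]; rule 15 [exposure_confirmed -> o2_sat_low]. New: sore_throat, immunocompromised, followup_48h, fever_present, order_pcr, o2_sat_low.
Round 2: rule 2 [order_pcr & observe_4h -> high_risk]; rule 6 [rapid_test_pos & immunocompromised -> cond_5]; rule 8 [immunocompromised & sore_throat & fever_present -> culture_positive]; rule 13 [followup_48h & admit -> isolate]; rule 14 [fever_present & followup_48h -> cond_2]. New: high_risk, cond_5, culture_positive, isolate, cond_2.
Round 3: rule 4 [culture_positive & o2_sat_low -> hydration_advised]; rule 9 [isolate & high_risk -> discharge_ok]. New: hydration_advised, discharge_ok.
Round 4: rule 5 [hydration_advised & discharge_ok -> notify_public_health]. New: notify_public_health.
notify_public_health first appears in round 4.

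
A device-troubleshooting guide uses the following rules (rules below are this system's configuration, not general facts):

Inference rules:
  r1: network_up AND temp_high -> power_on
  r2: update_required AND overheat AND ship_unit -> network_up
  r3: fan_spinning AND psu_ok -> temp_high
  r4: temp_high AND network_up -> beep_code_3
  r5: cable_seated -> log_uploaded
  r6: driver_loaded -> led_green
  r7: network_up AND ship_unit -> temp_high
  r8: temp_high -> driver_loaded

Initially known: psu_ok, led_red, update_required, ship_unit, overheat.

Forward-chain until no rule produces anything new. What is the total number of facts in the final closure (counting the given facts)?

Round 1: r2 [update_required AND overheat AND ship_unit -> network_up]. Adds network_up.
Round 2: r7 [network_up AND ship_unit -> temp_high]. Adds temp_high.
Round 3: r1 [network_up AND temp_high -> power_on]; r4 [temp_high AND network_up -> beep_code_3]; r8 [temp_high -> driver_loaded]. Adds power_on, beep_code_3, driver_loaded.
Round 4: r6 [driver_loaded -> led_green]. Adds led_green.
Closure: {beep_code_3, driver_loaded, led_green, led_red, network_up, overheat, power_on, psu_ok, ship_unit, temp_high, update_required} — 11 facts.

11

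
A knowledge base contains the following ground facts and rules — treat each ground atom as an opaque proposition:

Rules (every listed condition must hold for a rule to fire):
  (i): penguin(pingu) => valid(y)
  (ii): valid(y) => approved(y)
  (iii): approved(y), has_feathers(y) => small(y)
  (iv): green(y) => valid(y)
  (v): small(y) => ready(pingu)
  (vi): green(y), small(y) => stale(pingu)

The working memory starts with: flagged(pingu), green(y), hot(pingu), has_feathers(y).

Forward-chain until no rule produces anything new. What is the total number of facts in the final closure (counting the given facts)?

Round 1: (iv) [green(y) => valid(y)]. New: valid(y).
Round 2: (ii) [valid(y) => approved(y)]. New: approved(y).
Round 3: (iii) [approved(y), has_feathers(y) => small(y)]. New: small(y).
Round 4: (v) [small(y) => ready(pingu)]; (vi) [green(y), small(y) => stale(pingu)]. New: ready(pingu), stale(pingu).
Closure: {approved(y), flagged(pingu), green(y), has_feathers(y), hot(pingu), ready(pingu), small(y), stale(pingu), valid(y)} — 9 facts.

9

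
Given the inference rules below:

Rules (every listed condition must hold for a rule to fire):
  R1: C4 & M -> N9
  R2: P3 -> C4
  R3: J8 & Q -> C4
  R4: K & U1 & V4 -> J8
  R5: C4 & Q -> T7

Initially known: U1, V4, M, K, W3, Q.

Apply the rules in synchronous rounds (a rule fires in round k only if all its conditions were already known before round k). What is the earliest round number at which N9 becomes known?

3

[1] R4 [K & U1 & V4 -> J8]. ⇒ new: J8.
[2] R3 [J8 & Q -> C4]. ⇒ new: C4.
[3] R1 [C4 & M -> N9]; R5 [C4 & Q -> T7]. ⇒ new: N9, T7.
N9 first appears in round 3.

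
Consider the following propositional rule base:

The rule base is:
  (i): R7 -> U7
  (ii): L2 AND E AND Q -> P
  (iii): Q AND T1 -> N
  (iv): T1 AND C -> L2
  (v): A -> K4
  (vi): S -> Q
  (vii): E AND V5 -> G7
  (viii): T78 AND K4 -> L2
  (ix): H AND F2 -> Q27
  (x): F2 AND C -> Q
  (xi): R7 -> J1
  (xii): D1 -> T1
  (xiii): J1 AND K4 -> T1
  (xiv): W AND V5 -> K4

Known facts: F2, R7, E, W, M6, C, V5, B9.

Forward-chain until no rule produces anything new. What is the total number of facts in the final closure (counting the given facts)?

17

[1] (i) [R7 -> U7]; (vii) [E AND V5 -> G7]; (x) [F2 AND C -> Q]; (xi) [R7 -> J1]; (xiv) [W AND V5 -> K4]. ⇒ new: U7, G7, Q, J1, K4.
[2] (xiii) [J1 AND K4 -> T1]. ⇒ new: T1.
[3] (iii) [Q AND T1 -> N]; (iv) [T1 AND C -> L2]. ⇒ new: N, L2.
[4] (ii) [L2 AND E AND Q -> P]. ⇒ new: P.
Closure: {B9, C, E, F2, G7, J1, K4, L2, M6, N, P, Q, R7, T1, U7, V5, W} — 17 facts.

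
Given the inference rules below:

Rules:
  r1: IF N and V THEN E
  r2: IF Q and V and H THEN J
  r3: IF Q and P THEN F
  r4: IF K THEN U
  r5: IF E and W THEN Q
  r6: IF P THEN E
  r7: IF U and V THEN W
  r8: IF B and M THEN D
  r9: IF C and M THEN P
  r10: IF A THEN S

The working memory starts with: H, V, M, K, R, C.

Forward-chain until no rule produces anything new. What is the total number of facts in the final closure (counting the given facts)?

Round 1 fires r4, r9, giving U, P.
Round 2 fires r6, r7, giving E, W.
Round 3 fires r5, giving Q.
Round 4 fires r2, r3, giving J, F.
Closure: {C, E, F, H, J, K, M, P, Q, R, U, V, W} — 13 facts.

13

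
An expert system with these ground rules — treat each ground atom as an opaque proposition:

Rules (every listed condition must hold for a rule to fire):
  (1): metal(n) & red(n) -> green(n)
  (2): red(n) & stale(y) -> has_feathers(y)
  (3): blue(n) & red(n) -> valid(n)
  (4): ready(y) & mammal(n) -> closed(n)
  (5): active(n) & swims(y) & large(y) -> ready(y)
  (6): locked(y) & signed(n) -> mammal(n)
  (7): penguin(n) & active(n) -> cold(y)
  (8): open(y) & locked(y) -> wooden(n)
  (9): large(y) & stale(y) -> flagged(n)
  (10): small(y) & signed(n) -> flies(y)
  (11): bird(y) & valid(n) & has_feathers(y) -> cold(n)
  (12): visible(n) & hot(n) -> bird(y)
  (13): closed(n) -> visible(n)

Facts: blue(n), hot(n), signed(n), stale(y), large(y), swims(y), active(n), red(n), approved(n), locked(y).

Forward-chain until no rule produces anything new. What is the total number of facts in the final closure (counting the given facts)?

[1] (2) [red(n) & stale(y) -> has_feathers(y)]; (3) [blue(n) & red(n) -> valid(n)]; (5) [active(n) & swims(y) & large(y) -> ready(y)]; (6) [locked(y) & signed(n) -> mammal(n)]; (9) [large(y) & stale(y) -> flagged(n)]. ⇒ new: has_feathers(y), valid(n), ready(y), mammal(n), flagged(n).
[2] (4) [ready(y) & mammal(n) -> closed(n)]. ⇒ new: closed(n).
[3] (13) [closed(n) -> visible(n)]. ⇒ new: visible(n).
[4] (12) [visible(n) & hot(n) -> bird(y)]. ⇒ new: bird(y).
[5] (11) [bird(y) & valid(n) & has_feathers(y) -> cold(n)]. ⇒ new: cold(n).
Closure: {active(n), approved(n), bird(y), blue(n), closed(n), cold(n), flagged(n), has_feathers(y), hot(n), large(y), locked(y), mammal(n), ready(y), red(n), signed(n), stale(y), swims(y), valid(n), visible(n)} — 19 facts.

19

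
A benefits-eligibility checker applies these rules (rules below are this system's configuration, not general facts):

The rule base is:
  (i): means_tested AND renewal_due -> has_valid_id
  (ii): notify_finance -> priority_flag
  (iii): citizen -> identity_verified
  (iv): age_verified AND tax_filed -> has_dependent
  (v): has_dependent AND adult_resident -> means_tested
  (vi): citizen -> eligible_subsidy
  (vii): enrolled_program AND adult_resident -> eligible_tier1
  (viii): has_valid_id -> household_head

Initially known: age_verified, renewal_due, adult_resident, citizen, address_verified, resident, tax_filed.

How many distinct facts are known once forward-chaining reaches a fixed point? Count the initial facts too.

Round 1: (iii) [citizen -> identity_verified]; (iv) [age_verified AND tax_filed -> has_dependent]; (vi) [citizen -> eligible_subsidy]. Adds identity_verified, has_dependent, eligible_subsidy.
Round 2: (v) [has_dependent AND adult_resident -> means_tested]. Adds means_tested.
Round 3: (i) [means_tested AND renewal_due -> has_valid_id]. Adds has_valid_id.
Round 4: (viii) [has_valid_id -> household_head]. Adds household_head.
Closure: {address_verified, adult_resident, age_verified, citizen, eligible_subsidy, has_dependent, has_valid_id, household_head, identity_verified, means_tested, renewal_due, resident, tax_filed} — 13 facts.

13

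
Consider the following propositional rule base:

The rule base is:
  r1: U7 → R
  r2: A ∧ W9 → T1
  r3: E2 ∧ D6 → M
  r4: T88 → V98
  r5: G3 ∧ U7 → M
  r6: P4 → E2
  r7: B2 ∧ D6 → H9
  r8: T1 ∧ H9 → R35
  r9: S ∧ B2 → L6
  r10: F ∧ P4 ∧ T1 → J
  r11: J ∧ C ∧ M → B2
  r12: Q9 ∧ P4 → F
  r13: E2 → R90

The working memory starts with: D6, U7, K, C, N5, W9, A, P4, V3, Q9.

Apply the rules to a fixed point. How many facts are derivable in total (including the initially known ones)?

Round 1 — r1, r2, r6, r12, derive R, T1, E2, F.
Round 2 — r3, r10, r13, derive M, J, R90.
Round 3 — r11, derive B2.
Round 4 — r7, derive H9.
Round 5 — r8, derive R35.
Closure: {A, B2, C, D6, E2, F, H9, J, K, M, N5, P4, Q9, R, R35, R90, T1, U7, V3, W9} — 20 facts.

20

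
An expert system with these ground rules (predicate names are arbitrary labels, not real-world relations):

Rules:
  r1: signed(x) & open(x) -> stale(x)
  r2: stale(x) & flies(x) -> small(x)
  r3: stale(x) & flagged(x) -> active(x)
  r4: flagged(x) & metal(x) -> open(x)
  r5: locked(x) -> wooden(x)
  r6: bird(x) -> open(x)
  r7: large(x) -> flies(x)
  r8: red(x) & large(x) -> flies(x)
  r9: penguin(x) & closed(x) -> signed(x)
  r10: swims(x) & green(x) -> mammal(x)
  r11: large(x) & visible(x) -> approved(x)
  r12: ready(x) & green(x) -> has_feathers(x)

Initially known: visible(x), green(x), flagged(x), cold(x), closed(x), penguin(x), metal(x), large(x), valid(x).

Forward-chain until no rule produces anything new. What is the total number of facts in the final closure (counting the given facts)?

Round 1: r4 [flagged(x) & metal(x) -> open(x)]; r7 [large(x) -> flies(x)]; r9 [penguin(x) & closed(x) -> signed(x)]; r11 [large(x) & visible(x) -> approved(x)]. Adds open(x), flies(x), signed(x), approved(x).
Round 2: r1 [signed(x) & open(x) -> stale(x)]. Adds stale(x).
Round 3: r2 [stale(x) & flies(x) -> small(x)]; r3 [stale(x) & flagged(x) -> active(x)]. Adds small(x), active(x).
Closure: {active(x), approved(x), closed(x), cold(x), flagged(x), flies(x), green(x), large(x), metal(x), open(x), penguin(x), signed(x), small(x), stale(x), valid(x), visible(x)} — 16 facts.

16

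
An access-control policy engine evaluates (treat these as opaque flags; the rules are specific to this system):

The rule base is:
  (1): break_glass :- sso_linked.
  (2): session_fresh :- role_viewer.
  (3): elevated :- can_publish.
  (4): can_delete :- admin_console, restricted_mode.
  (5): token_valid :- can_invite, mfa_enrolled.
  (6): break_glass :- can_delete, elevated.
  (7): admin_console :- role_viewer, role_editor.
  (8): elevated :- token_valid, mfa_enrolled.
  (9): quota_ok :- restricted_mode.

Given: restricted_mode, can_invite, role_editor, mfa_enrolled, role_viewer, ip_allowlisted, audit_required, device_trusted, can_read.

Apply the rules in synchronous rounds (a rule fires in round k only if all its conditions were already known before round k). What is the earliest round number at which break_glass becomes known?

3

Round 1 fires (2), (5), (7), (9), giving session_fresh, token_valid, admin_console, quota_ok.
Round 2 fires (4), (8), giving can_delete, elevated.
Round 3 fires (6), giving break_glass.
break_glass first appears in round 3.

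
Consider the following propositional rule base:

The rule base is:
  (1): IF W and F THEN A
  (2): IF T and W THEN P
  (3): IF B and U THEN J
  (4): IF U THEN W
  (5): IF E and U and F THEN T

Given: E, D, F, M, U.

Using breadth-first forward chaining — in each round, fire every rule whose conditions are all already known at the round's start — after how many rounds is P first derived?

2

Round 1 fires (4), (5), giving W, T.
Round 2 fires (1), (2), giving A, P.
P first appears in round 2.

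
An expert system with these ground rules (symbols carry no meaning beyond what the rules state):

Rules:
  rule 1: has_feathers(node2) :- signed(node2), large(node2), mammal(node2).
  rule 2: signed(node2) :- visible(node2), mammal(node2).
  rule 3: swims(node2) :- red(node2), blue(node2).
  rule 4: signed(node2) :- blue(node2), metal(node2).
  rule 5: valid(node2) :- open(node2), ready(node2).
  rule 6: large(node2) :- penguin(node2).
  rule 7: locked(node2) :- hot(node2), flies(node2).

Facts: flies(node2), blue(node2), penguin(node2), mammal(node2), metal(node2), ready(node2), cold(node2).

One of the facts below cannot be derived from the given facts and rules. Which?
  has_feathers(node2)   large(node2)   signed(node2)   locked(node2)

Round 1 — rule 4, rule 6, derive signed(node2), large(node2).
Round 2 — rule 1, derive has_feathers(node2).
Derived: large(node2) (round 1), signed(node2) (round 1), has_feathers(node2) (round 2). locked(node2) never appears in any round.

locked(node2)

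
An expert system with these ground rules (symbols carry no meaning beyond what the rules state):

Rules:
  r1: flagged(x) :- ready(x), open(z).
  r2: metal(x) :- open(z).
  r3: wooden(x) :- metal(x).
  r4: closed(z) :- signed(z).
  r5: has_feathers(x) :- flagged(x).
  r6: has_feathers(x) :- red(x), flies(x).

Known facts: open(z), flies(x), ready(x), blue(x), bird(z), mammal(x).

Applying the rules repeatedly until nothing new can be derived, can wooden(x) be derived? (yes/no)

Round 1: r1 [flagged(x) :- ready(x), open(z).]; r2 [metal(x) :- open(z).]. Adds flagged(x), metal(x).
Round 2: r3 [wooden(x) :- metal(x).]; r5 [has_feathers(x) :- flagged(x).]. Adds wooden(x), has_feathers(x).
wooden(x) appears in round 2, so it is derivable.

yes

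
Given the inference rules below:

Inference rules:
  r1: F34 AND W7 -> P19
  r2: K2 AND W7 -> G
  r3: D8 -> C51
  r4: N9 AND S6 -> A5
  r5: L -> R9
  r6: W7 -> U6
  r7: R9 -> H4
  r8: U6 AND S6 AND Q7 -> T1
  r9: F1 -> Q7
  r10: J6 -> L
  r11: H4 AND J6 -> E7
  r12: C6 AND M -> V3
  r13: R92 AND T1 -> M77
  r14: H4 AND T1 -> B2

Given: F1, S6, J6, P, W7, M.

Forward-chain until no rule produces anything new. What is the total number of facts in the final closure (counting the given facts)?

14

Round 1: r6 [W7 -> U6]; r9 [F1 -> Q7]; r10 [J6 -> L]. New: U6, Q7, L.
Round 2: r5 [L -> R9]; r8 [U6 AND S6 AND Q7 -> T1]. New: R9, T1.
Round 3: r7 [R9 -> H4]. New: H4.
Round 4: r11 [H4 AND J6 -> E7]; r14 [H4 AND T1 -> B2]. New: E7, B2.
Closure: {B2, E7, F1, H4, J6, L, M, P, Q7, R9, S6, T1, U6, W7} — 14 facts.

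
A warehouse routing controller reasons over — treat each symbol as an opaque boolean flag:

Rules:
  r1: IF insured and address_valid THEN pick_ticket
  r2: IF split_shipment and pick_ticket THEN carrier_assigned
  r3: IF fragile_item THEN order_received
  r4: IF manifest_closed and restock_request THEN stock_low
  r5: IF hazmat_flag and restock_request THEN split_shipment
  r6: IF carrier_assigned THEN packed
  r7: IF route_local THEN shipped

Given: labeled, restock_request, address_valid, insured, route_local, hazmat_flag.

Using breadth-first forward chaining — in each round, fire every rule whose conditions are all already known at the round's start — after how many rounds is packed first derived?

Round 1 fires r1, r5, r7, giving pick_ticket, split_shipment, shipped.
Round 2 fires r2, giving carrier_assigned.
Round 3 fires r6, giving packed.
packed first appears in round 3.

3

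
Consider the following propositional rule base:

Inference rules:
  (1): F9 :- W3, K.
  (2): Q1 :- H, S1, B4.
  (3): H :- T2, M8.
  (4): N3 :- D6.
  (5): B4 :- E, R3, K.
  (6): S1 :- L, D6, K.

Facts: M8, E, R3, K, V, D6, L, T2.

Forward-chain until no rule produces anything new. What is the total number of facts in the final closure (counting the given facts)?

Round 1: (3) [H :- T2, M8.]; (4) [N3 :- D6.]; (5) [B4 :- E, R3, K.]; (6) [S1 :- L, D6, K.]. New: H, N3, B4, S1.
Round 2: (2) [Q1 :- H, S1, B4.]. New: Q1.
Closure: {B4, D6, E, H, K, L, M8, N3, Q1, R3, S1, T2, V} — 13 facts.

13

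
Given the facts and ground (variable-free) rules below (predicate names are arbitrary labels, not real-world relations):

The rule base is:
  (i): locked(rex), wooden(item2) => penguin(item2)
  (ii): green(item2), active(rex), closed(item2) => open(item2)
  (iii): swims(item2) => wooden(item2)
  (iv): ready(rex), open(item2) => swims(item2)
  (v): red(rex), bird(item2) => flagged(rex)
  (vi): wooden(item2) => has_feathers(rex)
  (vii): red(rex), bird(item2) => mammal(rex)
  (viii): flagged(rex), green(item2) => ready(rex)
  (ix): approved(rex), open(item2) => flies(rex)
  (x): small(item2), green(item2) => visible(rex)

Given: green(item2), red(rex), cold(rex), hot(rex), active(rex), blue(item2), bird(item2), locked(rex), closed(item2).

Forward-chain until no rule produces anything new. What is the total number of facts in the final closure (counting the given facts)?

Round 1: (ii) [green(item2), active(rex), closed(item2) => open(item2)]; (v) [red(rex), bird(item2) => flagged(rex)]; (vii) [red(rex), bird(item2) => mammal(rex)]. Adds open(item2), flagged(rex), mammal(rex).
Round 2: (viii) [flagged(rex), green(item2) => ready(rex)]. Adds ready(rex).
Round 3: (iv) [ready(rex), open(item2) => swims(item2)]. Adds swims(item2).
Round 4: (iii) [swims(item2) => wooden(item2)]. Adds wooden(item2).
Round 5: (i) [locked(rex), wooden(item2) => penguin(item2)]; (vi) [wooden(item2) => has_feathers(rex)]. Adds penguin(item2), has_feathers(rex).
Closure: {active(rex), bird(item2), blue(item2), closed(item2), cold(rex), flagged(rex), green(item2), has_feathers(rex), hot(rex), locked(rex), mammal(rex), open(item2), penguin(item2), ready(rex), red(rex), swims(item2), wooden(item2)} — 17 facts.

17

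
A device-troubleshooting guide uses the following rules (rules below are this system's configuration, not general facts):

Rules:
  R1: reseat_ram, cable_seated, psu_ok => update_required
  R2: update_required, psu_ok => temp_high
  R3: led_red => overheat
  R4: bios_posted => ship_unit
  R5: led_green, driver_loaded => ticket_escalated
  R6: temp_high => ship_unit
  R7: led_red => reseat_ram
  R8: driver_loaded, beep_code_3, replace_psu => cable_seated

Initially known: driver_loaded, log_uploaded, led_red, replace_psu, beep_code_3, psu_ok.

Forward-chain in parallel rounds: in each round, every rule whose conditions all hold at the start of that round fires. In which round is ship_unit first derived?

Round 1 — R3, R7, R8, derive overheat, reseat_ram, cable_seated.
Round 2 — R1, derive update_required.
Round 3 — R2, derive temp_high.
Round 4 — R6, derive ship_unit.
ship_unit first appears in round 4.

4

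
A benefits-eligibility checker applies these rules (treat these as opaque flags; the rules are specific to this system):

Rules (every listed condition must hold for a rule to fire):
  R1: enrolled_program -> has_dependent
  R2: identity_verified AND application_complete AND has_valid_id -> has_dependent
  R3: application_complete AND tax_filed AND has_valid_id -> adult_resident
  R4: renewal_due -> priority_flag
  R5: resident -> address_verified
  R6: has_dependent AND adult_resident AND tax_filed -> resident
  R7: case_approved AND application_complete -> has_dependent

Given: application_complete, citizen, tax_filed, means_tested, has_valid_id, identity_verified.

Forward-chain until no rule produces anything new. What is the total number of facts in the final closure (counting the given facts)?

10

[1] R2 [identity_verified AND application_complete AND has_valid_id -> has_dependent]; R3 [application_complete AND tax_filed AND has_valid_id -> adult_resident]. ⇒ new: has_dependent, adult_resident.
[2] R6 [has_dependent AND adult_resident AND tax_filed -> resident]. ⇒ new: resident.
[3] R5 [resident -> address_verified]. ⇒ new: address_verified.
Closure: {address_verified, adult_resident, application_complete, citizen, has_dependent, has_valid_id, identity_verified, means_tested, resident, tax_filed} — 10 facts.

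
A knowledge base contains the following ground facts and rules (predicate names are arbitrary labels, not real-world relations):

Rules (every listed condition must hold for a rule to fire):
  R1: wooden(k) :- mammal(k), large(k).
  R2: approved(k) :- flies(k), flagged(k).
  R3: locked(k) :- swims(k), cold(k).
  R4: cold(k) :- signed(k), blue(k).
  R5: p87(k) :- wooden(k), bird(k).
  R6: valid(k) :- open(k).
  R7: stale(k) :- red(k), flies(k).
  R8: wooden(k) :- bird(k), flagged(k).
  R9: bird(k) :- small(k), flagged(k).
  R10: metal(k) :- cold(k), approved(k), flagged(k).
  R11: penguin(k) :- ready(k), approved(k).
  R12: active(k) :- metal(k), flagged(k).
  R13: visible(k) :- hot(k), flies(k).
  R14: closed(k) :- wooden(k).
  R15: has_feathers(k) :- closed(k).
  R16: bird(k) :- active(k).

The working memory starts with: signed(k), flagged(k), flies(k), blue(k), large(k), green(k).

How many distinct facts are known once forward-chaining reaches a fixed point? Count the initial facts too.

15

Round 1: R2 [approved(k) :- flies(k), flagged(k).]; R4 [cold(k) :- signed(k), blue(k).]. Adds approved(k), cold(k).
Round 2: R10 [metal(k) :- cold(k), approved(k), flagged(k).]. Adds metal(k).
Round 3: R12 [active(k) :- metal(k), flagged(k).]. Adds active(k).
Round 4: R16 [bird(k) :- active(k).]. Adds bird(k).
Round 5: R8 [wooden(k) :- bird(k), flagged(k).]. Adds wooden(k).
Round 6: R5 [p87(k) :- wooden(k), bird(k).]; R14 [closed(k) :- wooden(k).]. Adds p87(k), closed(k).
Round 7: R15 [has_feathers(k) :- closed(k).]. Adds has_feathers(k).
Closure: {active(k), approved(k), bird(k), blue(k), closed(k), cold(k), flagged(k), flies(k), green(k), has_feathers(k), large(k), metal(k), p87(k), signed(k), wooden(k)} — 15 facts.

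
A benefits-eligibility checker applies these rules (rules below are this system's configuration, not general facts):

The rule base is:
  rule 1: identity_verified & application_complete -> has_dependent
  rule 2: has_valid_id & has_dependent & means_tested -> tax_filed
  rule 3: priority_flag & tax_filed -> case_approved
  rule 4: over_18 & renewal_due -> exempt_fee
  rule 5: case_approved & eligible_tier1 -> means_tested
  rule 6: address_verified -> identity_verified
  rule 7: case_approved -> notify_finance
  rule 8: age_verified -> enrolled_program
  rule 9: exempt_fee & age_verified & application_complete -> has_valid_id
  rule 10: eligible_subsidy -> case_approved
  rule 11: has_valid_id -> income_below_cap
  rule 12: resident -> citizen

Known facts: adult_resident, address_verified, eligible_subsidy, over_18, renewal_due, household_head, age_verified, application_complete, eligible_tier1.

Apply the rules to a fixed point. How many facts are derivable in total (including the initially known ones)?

[1] rule 4 [over_18 & renewal_due -> exempt_fee]; rule 6 [address_verified -> identity_verified]; rule 8 [age_verified -> enrolled_program]; rule 10 [eligible_subsidy -> case_approved]. ⇒ new: exempt_fee, identity_verified, enrolled_program, case_approved.
[2] rule 1 [identity_verified & application_complete -> has_dependent]; rule 5 [case_approved & eligible_tier1 -> means_tested]; rule 7 [case_approved -> notify_finance]; rule 9 [exempt_fee & age_verified & application_complete -> has_valid_id]. ⇒ new: has_dependent, means_tested, notify_finance, has_valid_id.
[3] rule 2 [has_valid_id & has_dependent & means_tested -> tax_filed]; rule 11 [has_valid_id -> income_below_cap]. ⇒ new: tax_filed, income_below_cap.
Closure: {address_verified, adult_resident, age_verified, application_complete, case_approved, eligible_subsidy, eligible_tier1, enrolled_program, exempt_fee, has_dependent, has_valid_id, household_head, identity_verified, income_below_cap, means_tested, notify_finance, over_18, renewal_due, tax_filed} — 19 facts.

19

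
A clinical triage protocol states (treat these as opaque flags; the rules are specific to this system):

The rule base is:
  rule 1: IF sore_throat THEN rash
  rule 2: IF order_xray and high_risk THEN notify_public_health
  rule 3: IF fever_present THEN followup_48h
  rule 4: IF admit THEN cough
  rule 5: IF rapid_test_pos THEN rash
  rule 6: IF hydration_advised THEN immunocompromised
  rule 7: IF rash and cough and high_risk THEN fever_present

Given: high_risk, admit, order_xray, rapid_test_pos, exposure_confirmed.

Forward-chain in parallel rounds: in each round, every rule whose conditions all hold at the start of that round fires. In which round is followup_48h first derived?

Round 1 fires rule 2, rule 4, rule 5, giving notify_public_health, cough, rash.
Round 2 fires rule 7, giving fever_present.
Round 3 fires rule 3, giving followup_48h.
followup_48h first appears in round 3.

3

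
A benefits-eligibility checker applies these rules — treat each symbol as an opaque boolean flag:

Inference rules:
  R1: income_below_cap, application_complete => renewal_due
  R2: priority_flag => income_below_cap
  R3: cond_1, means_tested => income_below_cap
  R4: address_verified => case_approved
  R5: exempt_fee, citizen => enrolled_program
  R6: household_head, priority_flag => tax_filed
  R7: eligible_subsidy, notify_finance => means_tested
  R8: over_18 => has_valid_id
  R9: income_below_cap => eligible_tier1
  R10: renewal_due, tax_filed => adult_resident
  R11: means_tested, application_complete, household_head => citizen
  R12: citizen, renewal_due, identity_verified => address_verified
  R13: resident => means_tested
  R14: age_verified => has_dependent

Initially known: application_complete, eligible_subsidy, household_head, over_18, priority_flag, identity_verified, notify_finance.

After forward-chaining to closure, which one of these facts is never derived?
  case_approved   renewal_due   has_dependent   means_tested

[1] R2 [priority_flag => income_below_cap]; R6 [household_head, priority_flag => tax_filed]; R7 [eligible_subsidy, notify_finance => means_tested]; R8 [over_18 => has_valid_id]. ⇒ new: income_below_cap, tax_filed, means_tested, has_valid_id.
[2] R1 [income_below_cap, application_complete => renewal_due]; R9 [income_below_cap => eligible_tier1]; R11 [means_tested, application_complete, household_head => citizen]. ⇒ new: renewal_due, eligible_tier1, citizen.
[3] R10 [renewal_due, tax_filed => adult_resident]; R12 [citizen, renewal_due, identity_verified => address_verified]. ⇒ new: adult_resident, address_verified.
[4] R4 [address_verified => case_approved]. ⇒ new: case_approved.
Derived: means_tested (round 1), case_approved (round 4), renewal_due (round 2). has_dependent never appears in any round.

has_dependent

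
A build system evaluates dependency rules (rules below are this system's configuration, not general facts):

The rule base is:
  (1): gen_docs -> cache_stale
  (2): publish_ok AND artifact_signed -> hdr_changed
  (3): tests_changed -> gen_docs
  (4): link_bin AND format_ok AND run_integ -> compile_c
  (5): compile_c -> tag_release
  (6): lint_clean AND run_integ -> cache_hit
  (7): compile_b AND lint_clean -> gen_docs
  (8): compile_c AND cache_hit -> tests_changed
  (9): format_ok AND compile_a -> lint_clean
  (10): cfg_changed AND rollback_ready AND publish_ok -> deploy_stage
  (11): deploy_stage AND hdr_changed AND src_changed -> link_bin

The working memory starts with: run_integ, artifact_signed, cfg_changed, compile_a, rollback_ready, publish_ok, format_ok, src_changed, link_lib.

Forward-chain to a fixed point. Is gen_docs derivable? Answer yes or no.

Round 1: (2) [publish_ok AND artifact_signed -> hdr_changed]; (9) [format_ok AND compile_a -> lint_clean]; (10) [cfg_changed AND rollback_ready AND publish_ok -> deploy_stage]. New: hdr_changed, lint_clean, deploy_stage.
Round 2: (6) [lint_clean AND run_integ -> cache_hit]; (11) [deploy_stage AND hdr_changed AND src_changed -> link_bin]. New: cache_hit, link_bin.
Round 3: (4) [link_bin AND format_ok AND run_integ -> compile_c]. New: compile_c.
Round 4: (5) [compile_c -> tag_release]; (8) [compile_c AND cache_hit -> tests_changed]. New: tag_release, tests_changed.
Round 5: (3) [tests_changed -> gen_docs]. New: gen_docs.
Round 6: (1) [gen_docs -> cache_stale]. New: cache_stale.
gen_docs appears in round 5, so it is derivable.

yes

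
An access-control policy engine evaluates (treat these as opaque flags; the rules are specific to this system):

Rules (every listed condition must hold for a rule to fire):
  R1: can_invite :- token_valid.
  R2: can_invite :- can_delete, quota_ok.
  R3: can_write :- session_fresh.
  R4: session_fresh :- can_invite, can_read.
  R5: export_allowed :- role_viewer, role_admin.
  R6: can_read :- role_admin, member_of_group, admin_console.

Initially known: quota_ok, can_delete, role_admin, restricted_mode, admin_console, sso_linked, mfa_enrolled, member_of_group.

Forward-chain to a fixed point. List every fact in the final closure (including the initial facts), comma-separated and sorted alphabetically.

Round 1 fires R2, R6, giving can_invite, can_read.
Round 2 fires R4, giving session_fresh.
Round 3 fires R3, giving can_write.

admin_console, can_delete, can_invite, can_read, can_write, member_of_group, mfa_enrolled, quota_ok, restricted_mode, role_admin, session_fresh, sso_linked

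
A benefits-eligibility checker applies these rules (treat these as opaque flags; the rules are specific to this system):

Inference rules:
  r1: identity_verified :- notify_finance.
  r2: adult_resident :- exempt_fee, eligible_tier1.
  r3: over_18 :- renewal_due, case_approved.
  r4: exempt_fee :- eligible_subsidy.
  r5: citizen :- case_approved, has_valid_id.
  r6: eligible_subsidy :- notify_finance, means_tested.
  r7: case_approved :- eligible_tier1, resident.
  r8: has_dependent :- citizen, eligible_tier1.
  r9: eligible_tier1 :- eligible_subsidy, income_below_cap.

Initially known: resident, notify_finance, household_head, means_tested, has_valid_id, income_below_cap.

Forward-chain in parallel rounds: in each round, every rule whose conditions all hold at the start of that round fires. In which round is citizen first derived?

Round 1 — r1, r6, derive identity_verified, eligible_subsidy.
Round 2 — r4, r9, derive exempt_fee, eligible_tier1.
Round 3 — r2, r7, derive adult_resident, case_approved.
Round 4 — r5, derive citizen.
citizen first appears in round 4.

4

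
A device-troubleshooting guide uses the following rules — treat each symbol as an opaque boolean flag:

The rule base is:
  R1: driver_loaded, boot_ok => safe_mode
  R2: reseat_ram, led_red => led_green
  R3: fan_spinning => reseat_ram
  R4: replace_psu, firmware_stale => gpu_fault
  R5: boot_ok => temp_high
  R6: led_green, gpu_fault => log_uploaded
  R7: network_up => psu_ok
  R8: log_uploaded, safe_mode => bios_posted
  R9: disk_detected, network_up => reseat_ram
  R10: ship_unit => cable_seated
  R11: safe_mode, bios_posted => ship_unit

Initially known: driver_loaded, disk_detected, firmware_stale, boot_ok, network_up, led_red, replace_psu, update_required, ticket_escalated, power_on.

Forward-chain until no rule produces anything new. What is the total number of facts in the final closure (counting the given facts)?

20

Round 1: R1 [driver_loaded, boot_ok => safe_mode]; R4 [replace_psu, firmware_stale => gpu_fault]; R5 [boot_ok => temp_high]; R7 [network_up => psu_ok]; R9 [disk_detected, network_up => reseat_ram]. New: safe_mode, gpu_fault, temp_high, psu_ok, reseat_ram.
Round 2: R2 [reseat_ram, led_red => led_green]. New: led_green.
Round 3: R6 [led_green, gpu_fault => log_uploaded]. New: log_uploaded.
Round 4: R8 [log_uploaded, safe_mode => bios_posted]. New: bios_posted.
Round 5: R11 [safe_mode, bios_posted => ship_unit]. New: ship_unit.
Round 6: R10 [ship_unit => cable_seated]. New: cable_seated.
Closure: {bios_posted, boot_ok, cable_seated, disk_detected, driver_loaded, firmware_stale, gpu_fault, led_green, led_red, log_uploaded, network_up, power_on, psu_ok, replace_psu, reseat_ram, safe_mode, ship_unit, temp_high, ticket_escalated, update_required} — 20 facts.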